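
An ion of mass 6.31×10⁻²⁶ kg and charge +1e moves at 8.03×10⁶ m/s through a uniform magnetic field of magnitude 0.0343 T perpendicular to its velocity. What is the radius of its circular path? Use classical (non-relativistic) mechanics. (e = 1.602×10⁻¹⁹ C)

r ≈ 92.2 m

The magnetic force provides the centripetal force: |q|vB = mv²/r.
r = mv/(|q|B) = (6.31×10⁻²⁶)(8.03×10⁶)/((1.602×10⁻¹⁹)(0.0343)) ≈ 92.2 m.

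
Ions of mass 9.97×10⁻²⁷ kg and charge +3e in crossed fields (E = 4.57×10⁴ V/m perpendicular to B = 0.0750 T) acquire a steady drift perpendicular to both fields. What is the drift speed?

v_d ≈ 6.09×10⁵ m/s

The steady drift has the magnetic force balancing the electric force, so v_d = E/B.
v_d = 4.57×10⁴/0.0750 = 6.09×10⁵ m/s.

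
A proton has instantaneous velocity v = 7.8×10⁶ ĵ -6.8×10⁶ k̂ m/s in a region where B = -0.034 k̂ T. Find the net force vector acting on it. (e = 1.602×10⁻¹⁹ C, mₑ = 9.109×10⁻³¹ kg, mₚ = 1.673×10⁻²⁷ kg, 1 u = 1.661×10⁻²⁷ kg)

F ≈ (-4.25×10⁻¹⁴, 0, 0) N

v×B = (-2.65×10⁵, 0, 0) N/C.
F = q v×B = (1.602×10⁻¹⁹ C)·(-2.65×10⁵, 0, 0) = (-4.25×10⁻¹⁴, 0, 0) N.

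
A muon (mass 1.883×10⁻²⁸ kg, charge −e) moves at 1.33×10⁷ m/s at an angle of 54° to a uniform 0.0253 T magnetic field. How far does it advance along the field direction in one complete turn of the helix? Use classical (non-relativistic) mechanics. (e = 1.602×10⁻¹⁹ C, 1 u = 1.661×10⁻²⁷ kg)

p ≈ 2.28 m

v∥ = v cosθ = 1.33×10⁷·cos54° ≈ 7.818×10⁶ m/s.
T = 2πm/(|q|B) = 2π(1.883×10⁻²⁸)/((1.602×10⁻¹⁹)(0.0253)) ≈ 2.919×10⁻⁷ s.
pitch = v∥ T = (7.818×10⁶)(2.919×10⁻⁷) ≈ 2.28 m.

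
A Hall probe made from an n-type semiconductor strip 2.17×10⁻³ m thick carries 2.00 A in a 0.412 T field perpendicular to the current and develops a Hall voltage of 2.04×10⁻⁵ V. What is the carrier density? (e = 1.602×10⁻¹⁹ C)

From V_H = IB/(n e t), n = IB/(V_H e t).
n = (2.00)(0.412)/((2.04×10⁻⁵)(1.602×10⁻¹⁹)(2.17×10⁻³)) ≈ 1.16×10²⁶ m⁻³.

n ≈ 1.16×10²⁶ m⁻³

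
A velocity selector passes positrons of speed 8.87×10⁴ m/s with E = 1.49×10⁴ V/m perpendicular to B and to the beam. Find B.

B = 0.168 T

Balance of forces in the selector: qE = qvB ⇒ B = E/v.
B = 1.49×10⁴/8.87×10⁴ = 0.168 T.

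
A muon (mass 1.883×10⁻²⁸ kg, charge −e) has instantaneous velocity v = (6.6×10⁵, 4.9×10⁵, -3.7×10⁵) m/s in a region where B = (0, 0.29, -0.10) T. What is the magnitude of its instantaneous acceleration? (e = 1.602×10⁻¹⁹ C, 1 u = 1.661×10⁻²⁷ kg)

|a| ≈ 1.79×10¹⁴ m/s²

v×B = (5.83×10⁴, 6.60×10⁴, 1.91×10⁵) N/C.
F = q v×B = (−1.602×10⁻¹⁹ C)·(5.83×10⁴, 6.60×10⁴, 1.91×10⁵) = (-9.34×10⁻¹⁵, -1.06×10⁻¹⁴, -3.07×10⁻¹⁴) N.
|a| = |F|/m = 3.375×10⁻¹⁴/1.883×10⁻²⁸ ≈ 1.79×10¹⁴ m/s².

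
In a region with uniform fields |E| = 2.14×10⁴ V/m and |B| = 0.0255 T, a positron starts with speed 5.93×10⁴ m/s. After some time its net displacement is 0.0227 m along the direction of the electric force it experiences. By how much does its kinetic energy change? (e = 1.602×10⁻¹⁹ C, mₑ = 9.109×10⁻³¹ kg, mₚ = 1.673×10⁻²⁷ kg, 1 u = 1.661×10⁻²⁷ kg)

The magnetic force is always ⟂ v and does no work; only the electric force changes KE.
ΔKE = F_E · d = |q|E d = (1.602×10⁻¹⁹)(2.14×10⁴)(0.0227) ≈ 7.78×10⁻¹⁷ J.

ΔKE ≈ 7.78×10⁻¹⁷ J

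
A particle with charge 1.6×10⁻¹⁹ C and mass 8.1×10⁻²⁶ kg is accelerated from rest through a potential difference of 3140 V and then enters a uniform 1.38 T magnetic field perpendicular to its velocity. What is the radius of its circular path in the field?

Acceleration: |q|V = ½mv² ⇒ v = √(2|q|V/m) = √(2·1.6×10⁻¹⁹·3140/8.1×10⁻²⁶) ≈ 1.114×10⁵ m/s.
In the field: r = mv/(|q|B) = (8.1×10⁻²⁶)(1.114×10⁵)/((1.6×10⁻¹⁹)(1.38)) ≈ 0.0409 m.

r ≈ 0.0409 m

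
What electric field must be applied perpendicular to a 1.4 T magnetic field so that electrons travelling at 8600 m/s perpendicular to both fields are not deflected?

E = 1.2×10⁴ V/m

For straight-line motion qE = qvB, so E = vB.
E = 8600 × 1.4 = 1.2×10⁴ V/m.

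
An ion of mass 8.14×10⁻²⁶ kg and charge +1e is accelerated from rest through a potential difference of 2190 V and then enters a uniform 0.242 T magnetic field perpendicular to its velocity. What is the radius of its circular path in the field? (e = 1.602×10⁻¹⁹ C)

r ≈ 0.195 m

Acceleration: |q|V = ½mv² ⇒ v = √(2|q|V/m) = √(2·1.602×10⁻¹⁹·2190/8.14×10⁻²⁶) ≈ 9.284×10⁴ m/s.
In the field: r = mv/(|q|B) = (8.14×10⁻²⁶)(9.284×10⁴)/((1.602×10⁻¹⁹)(0.242)) ≈ 0.195 m.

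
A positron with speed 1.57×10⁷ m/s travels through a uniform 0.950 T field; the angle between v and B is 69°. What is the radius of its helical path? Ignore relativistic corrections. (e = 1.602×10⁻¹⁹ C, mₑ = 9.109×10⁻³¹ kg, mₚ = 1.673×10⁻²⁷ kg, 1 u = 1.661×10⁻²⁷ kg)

r ≈ 8.77×10⁻⁵ m

v⊥ = v sinθ = 1.57×10⁷·sin69° ≈ 1.466×10⁷ m/s.
r = m v⊥/(|q|B) = (9.109×10⁻³¹)(1.466×10⁷)/((1.602×10⁻¹⁹)(0.950)) ≈ 8.77×10⁻⁵ m.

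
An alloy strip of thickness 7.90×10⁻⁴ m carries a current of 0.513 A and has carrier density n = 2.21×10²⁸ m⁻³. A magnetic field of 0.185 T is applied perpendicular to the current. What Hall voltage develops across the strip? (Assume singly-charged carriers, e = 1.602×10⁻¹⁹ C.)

V_H = IB/(n e t).
V_H = (0.513)(0.185)/((2.21×10²⁸)(1.602×10⁻¹⁹)(7.90×10⁻⁴)) ≈ 3.39×10⁻⁸ V.

V_H ≈ 3.39×10⁻⁸ V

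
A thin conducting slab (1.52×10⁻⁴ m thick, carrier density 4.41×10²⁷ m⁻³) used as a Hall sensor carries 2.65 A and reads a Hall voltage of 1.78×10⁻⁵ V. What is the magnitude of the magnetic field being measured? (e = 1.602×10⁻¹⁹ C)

From V_H = IB/(n e t), B = V_H n e t / I.
B = (1.78×10⁻⁵)(4.41×10²⁷)(1.602×10⁻¹⁹)(1.52×10⁻⁴)/2.65 ≈ 0.721 T.

B ≈ 0.721 T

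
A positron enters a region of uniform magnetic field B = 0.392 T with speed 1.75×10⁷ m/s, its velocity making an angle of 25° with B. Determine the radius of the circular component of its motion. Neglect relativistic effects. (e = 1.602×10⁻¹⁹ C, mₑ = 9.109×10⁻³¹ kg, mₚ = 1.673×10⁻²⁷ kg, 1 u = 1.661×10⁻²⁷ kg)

v⊥ = v sinθ = 1.75×10⁷·sin25° ≈ 7.396×10⁶ m/s.
r = m v⊥/(|q|B) = (9.109×10⁻³¹)(7.396×10⁶)/((1.602×10⁻¹⁹)(0.392)) ≈ 1.07×10⁻⁴ m.

r ≈ 1.07×10⁻⁴ m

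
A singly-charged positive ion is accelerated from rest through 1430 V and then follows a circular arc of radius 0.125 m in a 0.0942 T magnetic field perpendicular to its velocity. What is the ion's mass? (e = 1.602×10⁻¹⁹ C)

m ≈ 7.77×10⁻²⁷ kg

Combine |q|V = ½mv² and r = mv/(|q|B): eliminate v to get m = qB²r²/(2V).
m = (1.602×10⁻¹⁹)(0.0942)²(0.125)²/(2·1430) ≈ 7.77×10⁻²⁷ kg.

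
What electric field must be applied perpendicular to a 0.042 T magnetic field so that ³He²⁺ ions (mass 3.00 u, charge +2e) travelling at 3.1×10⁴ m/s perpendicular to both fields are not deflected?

E = 1300 V/m

For straight-line motion qE = qvB, so E = vB.
E = 3.1×10⁴ × 0.042 = 1300 V/m.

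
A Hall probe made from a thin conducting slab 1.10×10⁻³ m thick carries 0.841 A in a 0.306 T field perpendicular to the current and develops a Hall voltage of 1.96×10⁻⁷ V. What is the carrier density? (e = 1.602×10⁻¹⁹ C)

From V_H = IB/(n e t), n = IB/(V_H e t).
n = (0.841)(0.306)/((1.96×10⁻⁷)(1.602×10⁻¹⁹)(1.10×10⁻³)) ≈ 7.45×10²⁷ m⁻³.

n ≈ 7.45×10²⁷ m⁻³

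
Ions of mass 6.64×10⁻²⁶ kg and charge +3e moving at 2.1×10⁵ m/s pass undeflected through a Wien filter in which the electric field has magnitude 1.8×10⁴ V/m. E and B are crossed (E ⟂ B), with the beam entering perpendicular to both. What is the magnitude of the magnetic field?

Balance of forces in the selector: qE = qvB ⇒ B = E/v.
B = 1.8×10⁴/2.1×10⁵ = 0.086 T.

B = 0.086 T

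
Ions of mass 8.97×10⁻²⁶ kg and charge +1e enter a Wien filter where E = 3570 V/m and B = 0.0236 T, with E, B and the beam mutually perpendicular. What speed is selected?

Zero net Lorentz force requires |qE| = |q v×B|, i.e. E = vB.
v = E/B = 3570/0.0236 = 1.51×10⁵ m/s.
The result is independent of the particle's charge and mass.

v = 1.51×10⁵ m/s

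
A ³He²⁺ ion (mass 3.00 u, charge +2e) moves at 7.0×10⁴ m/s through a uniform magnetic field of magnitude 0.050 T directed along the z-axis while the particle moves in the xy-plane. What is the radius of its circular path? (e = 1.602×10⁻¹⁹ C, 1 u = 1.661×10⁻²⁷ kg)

The magnetic force provides the centripetal force: |q|vB = mv²/r.
r = mv/(|q|B) = (4.983×10⁻²⁷)(7.0×10⁴)/((3.204×10⁻¹⁹)(0.050)) ≈ 0.022 m.

r ≈ 0.022 m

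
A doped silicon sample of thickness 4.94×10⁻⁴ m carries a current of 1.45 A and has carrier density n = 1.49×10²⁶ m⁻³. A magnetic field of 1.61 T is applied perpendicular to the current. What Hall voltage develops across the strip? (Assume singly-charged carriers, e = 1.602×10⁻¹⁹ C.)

V_H = IB/(n e t).
V_H = (1.45)(1.61)/((1.49×10²⁶)(1.602×10⁻¹⁹)(4.94×10⁻⁴)) ≈ 1.98×10⁻⁴ V.

V_H ≈ 1.98×10⁻⁴ V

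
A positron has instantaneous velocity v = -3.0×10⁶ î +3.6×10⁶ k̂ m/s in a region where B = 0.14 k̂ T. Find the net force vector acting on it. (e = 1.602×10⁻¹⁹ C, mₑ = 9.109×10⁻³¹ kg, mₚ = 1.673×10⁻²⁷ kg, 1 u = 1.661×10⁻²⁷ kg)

F ≈ (0, 6.73×10⁻¹⁴, 0) N

v×B = (0, 4.20×10⁵, 0) N/C.
F = q v×B = (1.602×10⁻¹⁹ C)·(0, 4.20×10⁵, 0) = (0, 6.73×10⁻¹⁴, 0) N.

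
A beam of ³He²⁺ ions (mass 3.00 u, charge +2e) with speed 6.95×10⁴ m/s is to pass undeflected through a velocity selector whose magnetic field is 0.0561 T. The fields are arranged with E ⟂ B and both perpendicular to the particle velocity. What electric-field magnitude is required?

E = 3900 V/m

For straight-line motion qE = qvB, so E = vB.
E = 6.95×10⁴ × 0.0561 = 3900 V/m.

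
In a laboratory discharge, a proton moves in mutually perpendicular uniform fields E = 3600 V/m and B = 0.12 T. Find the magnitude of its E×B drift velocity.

v_d ≈ 3.0×10⁴ m/s

In crossed fields the guiding centre drifts at v_d = |E×B|/B² = E/B, independent of charge and mass.
v_d = 3600/0.12 = 3.0×10⁴ m/s.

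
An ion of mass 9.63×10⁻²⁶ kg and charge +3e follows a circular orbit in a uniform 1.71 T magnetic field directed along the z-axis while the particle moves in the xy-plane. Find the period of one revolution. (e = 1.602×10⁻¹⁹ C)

The cyclotron period depends only on m, q, B: T = 2πm/(|q|B).
T = 2π(9.63×10⁻²⁶)/((4.806×10⁻¹⁹)(1.71)) ≈ 7.36×10⁻⁷ s.

T ≈ 7.36×10⁻⁷ s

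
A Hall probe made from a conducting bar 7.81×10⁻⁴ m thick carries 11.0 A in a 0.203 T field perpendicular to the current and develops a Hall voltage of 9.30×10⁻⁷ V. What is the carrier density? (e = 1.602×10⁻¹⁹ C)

n ≈ 1.92×10²⁸ m⁻³

From V_H = IB/(n e t), n = IB/(V_H e t).
n = (11.0)(0.203)/((9.30×10⁻⁷)(1.602×10⁻¹⁹)(7.81×10⁻⁴)) ≈ 1.92×10²⁸ m⁻³.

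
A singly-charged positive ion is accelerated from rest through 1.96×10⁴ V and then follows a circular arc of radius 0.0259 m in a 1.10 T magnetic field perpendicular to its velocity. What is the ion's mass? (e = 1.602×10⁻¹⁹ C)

m ≈ 3.32×10⁻²⁷ kg

Combine |q|V = ½mv² and r = mv/(|q|B): eliminate v to get m = qB²r²/(2V).
m = (1.602×10⁻¹⁹)(1.10)²(0.0259)²/(2·1.96×10⁴) ≈ 3.32×10⁻²⁷ kg.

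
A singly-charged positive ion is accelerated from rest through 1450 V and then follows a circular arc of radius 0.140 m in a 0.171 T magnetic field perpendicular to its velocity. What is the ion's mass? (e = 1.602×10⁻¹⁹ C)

m ≈ 3.17×10⁻²⁶ kg

Combine |q|V = ½mv² and r = mv/(|q|B): eliminate v to get m = qB²r²/(2V).
m = (1.602×10⁻¹⁹)(0.171)²(0.140)²/(2·1450) ≈ 3.17×10⁻²⁶ kg.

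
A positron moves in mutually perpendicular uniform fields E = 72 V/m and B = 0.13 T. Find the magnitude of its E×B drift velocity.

v_d ≈ 550 m/s

The E×B drift speed is v_d = E/B.
v_d = 72/0.13 = 550 m/s.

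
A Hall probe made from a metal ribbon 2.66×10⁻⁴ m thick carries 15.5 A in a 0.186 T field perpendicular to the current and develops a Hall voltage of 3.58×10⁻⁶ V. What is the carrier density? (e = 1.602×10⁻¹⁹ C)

n ≈ 1.89×10²⁸ m⁻³

From V_H = IB/(n e t), n = IB/(V_H e t).
n = (15.5)(0.186)/((3.58×10⁻⁶)(1.602×10⁻¹⁹)(2.66×10⁻⁴)) ≈ 1.89×10²⁸ m⁻³.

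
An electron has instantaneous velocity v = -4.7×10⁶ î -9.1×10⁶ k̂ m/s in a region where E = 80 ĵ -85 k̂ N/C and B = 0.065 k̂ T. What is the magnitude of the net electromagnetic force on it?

v×B = (0, 3.06×10⁵, 0) N/C.
E + v×B = (0, 3.06×10⁵, -85.0) N/C.
F = q(E + v×B) = (−1.602×10⁻¹⁹ C)·(0, 3.06×10⁵, -85.0) = (0, -4.90×10⁻¹⁴, 1.36×10⁻¹⁷) N.
|F| = 4.90×10⁻¹⁴ N.

|F| ≈ 4.90×10⁻¹⁴ N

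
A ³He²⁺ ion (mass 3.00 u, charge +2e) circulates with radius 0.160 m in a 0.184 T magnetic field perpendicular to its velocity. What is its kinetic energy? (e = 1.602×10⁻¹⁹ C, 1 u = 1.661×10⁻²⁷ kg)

v = |q|Br/m, then KE = ½mv² = (qBr)²/(2m).
v = (3.204×10⁻¹⁹)(0.184)(0.160)/4.983×10⁻²⁷ ≈ 1.893×10⁶ m/s.
KE = ½(4.983×10⁻²⁷)(1.893×10⁶)² ≈ 8.93×10⁻¹⁵ J.

KE ≈ 8.93×10⁻¹⁵ J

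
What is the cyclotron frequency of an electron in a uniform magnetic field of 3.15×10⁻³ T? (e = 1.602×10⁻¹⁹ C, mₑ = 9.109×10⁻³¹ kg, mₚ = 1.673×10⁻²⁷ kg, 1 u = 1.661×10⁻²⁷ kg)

f ≈ 8.82×10⁷ Hz

f = |q|B/(2πm).
f = (1.602×10⁻¹⁹)(3.15×10⁻³)/(2π·9.109×10⁻³¹) ≈ 8.82×10⁷ Hz.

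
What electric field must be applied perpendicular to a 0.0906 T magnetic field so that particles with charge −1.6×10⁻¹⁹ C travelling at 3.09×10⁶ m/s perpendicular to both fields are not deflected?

For straight-line motion qE = qvB, so E = vB.
E = 3.09×10⁶ × 0.0906 = 2.80×10⁵ V/m.

E = 2.80×10⁵ V/m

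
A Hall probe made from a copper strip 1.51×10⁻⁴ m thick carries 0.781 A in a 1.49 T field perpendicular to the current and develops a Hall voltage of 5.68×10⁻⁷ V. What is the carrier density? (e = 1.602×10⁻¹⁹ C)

From V_H = IB/(n e t), n = IB/(V_H e t).
n = (0.781)(1.49)/((5.68×10⁻⁷)(1.602×10⁻¹⁹)(1.51×10⁻⁴)) ≈ 8.47×10²⁸ m⁻³.

n ≈ 8.47×10²⁸ m⁻³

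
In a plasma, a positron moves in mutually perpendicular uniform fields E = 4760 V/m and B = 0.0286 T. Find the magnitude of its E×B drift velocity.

v_d ≈ 1.66×10⁵ m/s

The E×B drift speed is v_d = E/B.
v_d = 4760/0.0286 = 1.66×10⁵ m/s.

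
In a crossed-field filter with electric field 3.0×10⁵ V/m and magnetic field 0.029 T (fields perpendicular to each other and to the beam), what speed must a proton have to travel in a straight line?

v = 1.0×10⁷ m/s

For undeflected motion the electric and magnetic forces balance: qE = qvB.
v = E/B = 3.0×10⁵/0.029 = 1.0×10⁷ m/s.
The result is independent of the particle's charge and mass.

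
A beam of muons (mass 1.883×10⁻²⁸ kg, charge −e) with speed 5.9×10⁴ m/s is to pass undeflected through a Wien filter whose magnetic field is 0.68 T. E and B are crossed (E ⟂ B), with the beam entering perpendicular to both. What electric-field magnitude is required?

E = 4.0×10⁴ V/m

For straight-line motion qE = qvB, so E = vB.
E = 5.9×10⁴ × 0.68 = 4.0×10⁴ V/m.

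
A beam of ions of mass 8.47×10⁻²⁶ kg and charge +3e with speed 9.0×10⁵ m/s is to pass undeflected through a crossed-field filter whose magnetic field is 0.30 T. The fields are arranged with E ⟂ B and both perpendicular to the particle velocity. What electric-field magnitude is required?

For straight-line motion qE = qvB, so E = vB.
E = 9.0×10⁵ × 0.30 = 2.7×10⁵ V/m.

E = 2.7×10⁵ V/m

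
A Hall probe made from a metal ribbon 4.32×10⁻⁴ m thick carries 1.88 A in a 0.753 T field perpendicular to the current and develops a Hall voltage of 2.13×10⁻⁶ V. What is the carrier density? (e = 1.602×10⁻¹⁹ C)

From V_H = IB/(n e t), n = IB/(V_H e t).
n = (1.88)(0.753)/((2.13×10⁻⁶)(1.602×10⁻¹⁹)(4.32×10⁻⁴)) ≈ 9.60×10²⁷ m⁻³.

n ≈ 9.60×10²⁷ m⁻³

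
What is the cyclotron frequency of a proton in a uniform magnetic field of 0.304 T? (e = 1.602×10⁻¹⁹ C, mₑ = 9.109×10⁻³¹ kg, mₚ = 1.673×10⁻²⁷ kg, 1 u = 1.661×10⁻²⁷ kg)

f ≈ 4.63×10⁶ Hz

f = |q|B/(2πm).
f = (1.602×10⁻¹⁹)(0.304)/(2π·1.673×10⁻²⁷) ≈ 4.63×10⁶ Hz.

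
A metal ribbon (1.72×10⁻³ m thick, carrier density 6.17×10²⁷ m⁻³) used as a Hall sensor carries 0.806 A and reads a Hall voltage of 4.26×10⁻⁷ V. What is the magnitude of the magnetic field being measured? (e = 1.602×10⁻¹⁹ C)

B ≈ 0.899 T

From V_H = IB/(n e t), B = V_H n e t / I.
B = (4.26×10⁻⁷)(6.17×10²⁷)(1.602×10⁻¹⁹)(1.72×10⁻³)/0.806 ≈ 0.899 T.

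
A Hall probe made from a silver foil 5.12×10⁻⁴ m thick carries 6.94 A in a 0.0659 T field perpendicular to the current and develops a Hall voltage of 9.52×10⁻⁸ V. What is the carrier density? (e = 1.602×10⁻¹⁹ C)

n ≈ 5.86×10²⁸ m⁻³

From V_H = IB/(n e t), n = IB/(V_H e t).
n = (6.94)(0.0659)/((9.52×10⁻⁸)(1.602×10⁻¹⁹)(5.12×10⁻⁴)) ≈ 5.86×10²⁸ m⁻³.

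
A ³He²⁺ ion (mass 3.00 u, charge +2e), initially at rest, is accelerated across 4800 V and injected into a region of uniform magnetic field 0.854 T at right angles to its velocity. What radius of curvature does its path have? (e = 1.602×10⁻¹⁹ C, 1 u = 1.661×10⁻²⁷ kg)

Acceleration: |q|V = ½mv² ⇒ v = √(2|q|V/m) = √(2·3.204×10⁻¹⁹·4800/4.983×10⁻²⁷) ≈ 7.857×10⁵ m/s.
In the field: r = mv/(|q|B) = (4.983×10⁻²⁷)(7.857×10⁵)/((3.204×10⁻¹⁹)(0.854)) ≈ 0.0143 m.

r ≈ 0.0143 m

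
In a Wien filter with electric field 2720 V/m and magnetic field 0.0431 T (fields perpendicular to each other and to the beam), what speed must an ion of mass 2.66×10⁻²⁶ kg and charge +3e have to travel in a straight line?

v = 6.31×10⁴ m/s

For undeflected motion the electric and magnetic forces balance: qE = qvB.
v = E/B = 2720/0.0431 = 6.31×10⁴ m/s.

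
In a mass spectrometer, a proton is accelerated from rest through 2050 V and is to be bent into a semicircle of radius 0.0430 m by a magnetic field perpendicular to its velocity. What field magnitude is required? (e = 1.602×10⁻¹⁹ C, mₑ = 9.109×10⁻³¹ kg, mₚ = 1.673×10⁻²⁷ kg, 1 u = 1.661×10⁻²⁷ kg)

v = √(2|q|V/m) = √(2·1.602×10⁻¹⁹·2050/1.673×10⁻²⁷) ≈ 6.266×10⁵ m/s.
B = mv/(|q|r) = (1.673×10⁻²⁷)(6.266×10⁵)/((1.602×10⁻¹⁹)(0.0430)) ≈ 0.152 T.

B ≈ 0.152 T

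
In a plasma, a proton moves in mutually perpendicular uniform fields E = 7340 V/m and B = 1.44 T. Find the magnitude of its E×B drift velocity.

v_d ≈ 5100 m/s

The steady drift has the magnetic force balancing the electric force, so v_d = E/B.
v_d = 7340/1.44 = 5100 m/s.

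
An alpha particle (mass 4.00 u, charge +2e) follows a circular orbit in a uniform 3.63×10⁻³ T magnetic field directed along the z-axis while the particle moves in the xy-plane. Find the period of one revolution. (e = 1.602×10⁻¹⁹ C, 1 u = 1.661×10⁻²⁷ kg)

T ≈ 3.59×10⁻⁵ s

The cyclotron period depends only on m, q, B: T = 2πm/(|q|B).
T = 2π(6.644×10⁻²⁷)/((3.204×10⁻¹⁹)(3.63×10⁻³)) ≈ 3.59×10⁻⁵ s.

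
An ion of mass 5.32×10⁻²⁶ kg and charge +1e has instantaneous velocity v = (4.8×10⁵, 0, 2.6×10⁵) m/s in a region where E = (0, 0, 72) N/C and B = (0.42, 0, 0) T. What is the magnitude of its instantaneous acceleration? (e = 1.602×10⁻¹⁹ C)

v×B = (0, 1.09×10⁵, 0) N/C.
E + v×B = (0, 1.09×10⁵, 72.0) N/C.
F = q(E + v×B) = (1.602×10⁻¹⁹ C)·(0, 1.09×10⁵, 72.0) = (0, 1.75×10⁻¹⁴, 1.15×10⁻¹⁷) N.
|a| = |F|/m = 1.749×10⁻¹⁴/5.32×10⁻²⁶ ≈ 3.29×10¹¹ m/s².

|a| ≈ 3.29×10¹¹ m/s²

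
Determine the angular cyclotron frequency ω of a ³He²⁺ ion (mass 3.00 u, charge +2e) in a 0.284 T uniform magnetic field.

ω ≈ 1.83×10⁷ rad/s

ω = |q|B/m.
ω = (3.204×10⁻¹⁹)(0.284)/4.983×10⁻²⁷ ≈ 1.83×10⁷ rad/s.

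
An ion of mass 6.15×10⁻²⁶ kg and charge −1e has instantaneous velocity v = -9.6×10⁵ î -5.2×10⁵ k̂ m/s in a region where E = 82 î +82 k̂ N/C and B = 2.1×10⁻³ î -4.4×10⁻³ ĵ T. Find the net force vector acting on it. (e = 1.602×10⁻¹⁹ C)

v×B = (-2290, -1090, 4220) N/C.
E + v×B = (-2210, -1090, 4310) N/C.
F = q(E + v×B) = (−1.602×10⁻¹⁹ C)·(-2210, -1090, 4310) = (3.53×10⁻¹⁶, 1.75×10⁻¹⁶, -6.90×10⁻¹⁶) N.

F ≈ (3.53×10⁻¹⁶, 1.75×10⁻¹⁶, -6.90×10⁻¹⁶) N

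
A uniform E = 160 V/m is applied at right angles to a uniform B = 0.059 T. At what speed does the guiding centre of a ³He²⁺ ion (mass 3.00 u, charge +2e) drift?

The steady drift has the magnetic force balancing the electric force, so v_d = E/B.
v_d = 160/0.059 = 2700 m/s.

v_d ≈ 2700 m/s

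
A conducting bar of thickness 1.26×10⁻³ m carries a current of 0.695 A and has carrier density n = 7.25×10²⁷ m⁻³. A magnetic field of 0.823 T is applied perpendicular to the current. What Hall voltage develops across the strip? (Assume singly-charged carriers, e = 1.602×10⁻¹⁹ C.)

V_H ≈ 3.91×10⁻⁷ V

V_H = IB/(n e t).
V_H = (0.695)(0.823)/((7.25×10²⁷)(1.602×10⁻¹⁹)(1.26×10⁻³)) ≈ 3.91×10⁻⁷ V.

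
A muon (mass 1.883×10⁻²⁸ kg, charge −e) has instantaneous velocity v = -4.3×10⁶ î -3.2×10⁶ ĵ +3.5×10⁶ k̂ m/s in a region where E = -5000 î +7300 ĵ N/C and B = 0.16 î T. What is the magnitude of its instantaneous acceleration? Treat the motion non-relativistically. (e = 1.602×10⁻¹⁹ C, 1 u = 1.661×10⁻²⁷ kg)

v×B = (0, 5.60×10⁵, 5.12×10⁵) N/C.
E + v×B = (-5000, 5.67×10⁵, 5.12×10⁵) N/C.
F = q(E + v×B) = (−1.602×10⁻¹⁹ C)·(-5000, 5.67×10⁵, 5.12×10⁵) = (8.01×10⁻¹⁶, -9.09×10⁻¹⁴, -8.20×10⁻¹⁴) N.
|a| = |F|/m = 1.224×10⁻¹³/1.883×10⁻²⁸ ≈ 6.50×10¹⁴ m/s².

|a| ≈ 6.50×10¹⁴ m/s²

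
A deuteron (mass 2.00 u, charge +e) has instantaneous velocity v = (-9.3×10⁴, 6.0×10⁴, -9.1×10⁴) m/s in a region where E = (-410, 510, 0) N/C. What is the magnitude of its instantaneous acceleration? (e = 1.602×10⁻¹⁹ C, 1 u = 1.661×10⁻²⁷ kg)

Only an electric field acts, so F = qE = (1.602×10⁻¹⁹ C)·(-410, 510, 0) = (-6.57×10⁻¹⁷, 8.17×10⁻¹⁷, 0) N.
|a| = |F|/m = 1.048×10⁻¹⁶/3.322×10⁻²⁷ ≈ 3.16×10¹⁰ m/s².

|a| ≈ 3.16×10¹⁰ m/s²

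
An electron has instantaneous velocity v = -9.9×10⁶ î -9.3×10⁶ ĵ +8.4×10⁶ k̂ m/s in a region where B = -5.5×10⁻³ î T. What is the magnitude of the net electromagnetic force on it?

|F| ≈ 1.10×10⁻¹⁴ N

v×B = (0, -4.62×10⁴, -5.12×10⁴) N/C.
F = q v×B = (−1.602×10⁻¹⁹ C)·(0, -4.62×10⁴, -5.12×10⁴) = (0, 7.40×10⁻¹⁵, 8.19×10⁻¹⁵) N.
|F| = 1.10×10⁻¹⁴ N.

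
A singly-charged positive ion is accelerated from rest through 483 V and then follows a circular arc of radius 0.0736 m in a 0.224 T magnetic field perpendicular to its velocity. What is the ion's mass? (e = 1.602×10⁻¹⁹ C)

m ≈ 4.51×10⁻²⁶ kg

Combine |q|V = ½mv² and r = mv/(|q|B): eliminate v to get m = qB²r²/(2V).
m = (1.602×10⁻¹⁹)(0.224)²(0.0736)²/(2·483) ≈ 4.51×10⁻²⁶ kg.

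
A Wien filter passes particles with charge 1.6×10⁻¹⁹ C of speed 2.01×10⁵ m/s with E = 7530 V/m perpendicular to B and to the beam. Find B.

B = 0.0375 T

Balance of forces in the selector: qE = qvB ⇒ B = E/v.
B = 7530/2.01×10⁵ = 0.0375 T.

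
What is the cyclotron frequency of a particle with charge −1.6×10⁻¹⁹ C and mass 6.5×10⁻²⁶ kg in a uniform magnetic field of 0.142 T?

f ≈ 5.56×10⁴ Hz

f = |q|B/(2πm).
f = (1.6×10⁻¹⁹)(0.142)/(2π·6.5×10⁻²⁶) ≈ 5.56×10⁴ Hz.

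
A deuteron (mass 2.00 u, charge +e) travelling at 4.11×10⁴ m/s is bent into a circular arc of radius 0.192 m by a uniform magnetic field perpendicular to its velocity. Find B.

From |q|vB = mv²/r, B = mv/(|q|r).
B = (3.322×10⁻²⁷)(4.11×10⁴)/((1.602×10⁻¹⁹)(0.192)) ≈ 4.44×10⁻³ T.

B ≈ 4.44×10⁻³ T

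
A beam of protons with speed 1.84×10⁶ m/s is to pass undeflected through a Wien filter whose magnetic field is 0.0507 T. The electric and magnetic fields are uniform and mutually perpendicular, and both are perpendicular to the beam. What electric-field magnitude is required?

E = 9.33×10⁴ V/m

For straight-line motion qE = qvB, so E = vB.
E = 1.84×10⁶ × 0.0507 = 9.33×10⁴ V/m.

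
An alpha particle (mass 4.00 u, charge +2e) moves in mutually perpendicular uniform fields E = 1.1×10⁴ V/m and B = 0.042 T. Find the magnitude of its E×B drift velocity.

The E×B drift speed is v_d = E/B.
v_d = 1.1×10⁴/0.042 = 2.6×10⁵ m/s.

v_d ≈ 2.6×10⁵ m/s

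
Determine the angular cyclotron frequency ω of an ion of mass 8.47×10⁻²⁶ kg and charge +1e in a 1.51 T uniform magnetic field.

ω ≈ 2.86×10⁶ rad/s

ω = |q|B/m.
ω = (1.602×10⁻¹⁹)(1.51)/8.47×10⁻²⁶ ≈ 2.86×10⁶ rad/s.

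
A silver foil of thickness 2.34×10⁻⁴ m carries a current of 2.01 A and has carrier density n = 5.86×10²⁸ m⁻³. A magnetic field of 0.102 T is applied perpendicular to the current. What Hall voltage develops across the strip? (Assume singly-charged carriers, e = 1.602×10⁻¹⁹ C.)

V_H ≈ 9.33×10⁻⁸ V

V_H = IB/(n e t).
V_H = (2.01)(0.102)/((5.86×10²⁸)(1.602×10⁻¹⁹)(2.34×10⁻⁴)) ≈ 9.33×10⁻⁸ V.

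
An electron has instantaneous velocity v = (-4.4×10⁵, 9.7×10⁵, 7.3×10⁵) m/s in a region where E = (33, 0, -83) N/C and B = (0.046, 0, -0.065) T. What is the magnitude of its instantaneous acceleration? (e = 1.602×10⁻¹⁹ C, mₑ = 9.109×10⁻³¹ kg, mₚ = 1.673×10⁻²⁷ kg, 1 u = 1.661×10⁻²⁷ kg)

|a| ≈ 1.36×10¹⁶ m/s²

v×B = (-6.30×10⁴, 4980, -4.46×10⁴) N/C.
E + v×B = (-6.30×10⁴, 4980, -4.47×10⁴) N/C.
F = q(E + v×B) = (−1.602×10⁻¹⁹ C)·(-6.30×10⁴, 4980, -4.47×10⁴) = (1.01×10⁻¹⁴, -7.98×10⁻¹⁶, 7.16×10⁻¹⁵) N.
|a| = |F|/m = 1.240×10⁻¹⁴/9.109×10⁻³¹ ≈ 1.36×10¹⁶ m/s².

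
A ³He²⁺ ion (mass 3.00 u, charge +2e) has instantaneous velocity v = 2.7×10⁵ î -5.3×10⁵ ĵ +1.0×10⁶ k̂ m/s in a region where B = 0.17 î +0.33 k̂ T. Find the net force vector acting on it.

F ≈ (-5.60×10⁻¹⁴, 2.59×10⁻¹⁴, 2.89×10⁻¹⁴) N

v×B = (-1.75×10⁵, 8.09×10⁴, 9.01×10⁴) N/C.
F = q v×B = (3.204×10⁻¹⁹ C)·(-1.75×10⁵, 8.09×10⁴, 9.01×10⁴) = (-5.60×10⁻¹⁴, 2.59×10⁻¹⁴, 2.89×10⁻¹⁴) N.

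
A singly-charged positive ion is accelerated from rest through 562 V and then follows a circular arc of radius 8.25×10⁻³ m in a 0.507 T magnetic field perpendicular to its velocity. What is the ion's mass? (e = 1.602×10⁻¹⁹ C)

m ≈ 2.49×10⁻²⁷ kg

Combine |q|V = ½mv² and r = mv/(|q|B): eliminate v to get m = qB²r²/(2V).
m = (1.602×10⁻¹⁹)(0.507)²(8.25×10⁻³)²/(2·562) ≈ 2.49×10⁻²⁷ kg.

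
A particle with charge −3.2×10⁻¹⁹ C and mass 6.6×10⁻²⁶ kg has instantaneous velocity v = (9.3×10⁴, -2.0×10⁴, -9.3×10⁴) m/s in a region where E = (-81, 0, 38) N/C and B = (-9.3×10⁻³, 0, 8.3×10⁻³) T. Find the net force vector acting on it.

F ≈ (7.90×10⁻¹⁷, -2.98×10⁻¹⁷, 4.74×10⁻¹⁷) N

v×B = (-166, 93.0, -186) N/C.
E + v×B = (-247, 93.0, -148) N/C.
F = q(E + v×B) = (−3.2×10⁻¹⁹ C)·(-247, 93.0, -148) = (7.90×10⁻¹⁷, -2.98×10⁻¹⁷, 4.74×10⁻¹⁷) N.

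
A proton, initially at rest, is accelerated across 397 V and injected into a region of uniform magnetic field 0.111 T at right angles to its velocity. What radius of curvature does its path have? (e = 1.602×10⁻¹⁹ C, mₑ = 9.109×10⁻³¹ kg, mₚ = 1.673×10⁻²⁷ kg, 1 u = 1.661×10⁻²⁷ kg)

Acceleration: |q|V = ½mv² ⇒ v = √(2|q|V/m) = √(2·1.602×10⁻¹⁹·397/1.673×10⁻²⁷) ≈ 2.757×10⁵ m/s.
In the field: r = mv/(|q|B) = (1.673×10⁻²⁷)(2.757×10⁵)/((1.602×10⁻¹⁹)(0.111)) ≈ 0.0259 m.

r ≈ 0.0259 m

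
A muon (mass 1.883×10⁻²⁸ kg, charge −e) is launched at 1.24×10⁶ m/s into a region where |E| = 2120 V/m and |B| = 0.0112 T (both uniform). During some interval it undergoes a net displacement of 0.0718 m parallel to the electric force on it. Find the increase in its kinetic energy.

The magnetic force is always ⟂ v and does no work; only the electric force changes KE.
ΔKE = F_E · d = |q|E d = (1.602×10⁻¹⁹)(2120)(0.0718) ≈ 2.44×10⁻¹⁷ J.

ΔKE ≈ 2.44×10⁻¹⁷ J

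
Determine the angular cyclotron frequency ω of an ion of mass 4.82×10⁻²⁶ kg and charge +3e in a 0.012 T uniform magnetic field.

ω = |q|B/m.
ω = (4.806×10⁻¹⁹)(0.012)/4.82×10⁻²⁶ ≈ 1.2×10⁵ rad/s.

ω ≈ 1.2×10⁵ rad/s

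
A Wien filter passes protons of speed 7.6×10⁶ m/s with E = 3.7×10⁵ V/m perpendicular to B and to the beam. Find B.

Balance of forces in the selector: qE = qvB ⇒ B = E/v.
B = 3.7×10⁵/7.6×10⁶ = 0.049 T.

B = 0.049 T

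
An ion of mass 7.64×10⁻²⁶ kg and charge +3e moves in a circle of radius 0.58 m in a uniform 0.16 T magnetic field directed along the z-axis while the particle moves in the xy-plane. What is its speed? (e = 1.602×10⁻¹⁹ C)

From |q|vB = mv²/r, v = |q|Br/m.
v = (4.806×10⁻¹⁹)(0.16)(0.58)/7.64×10⁻²⁶ ≈ 5.8×10⁵ m/s.

v ≈ 5.8×10⁵ m/s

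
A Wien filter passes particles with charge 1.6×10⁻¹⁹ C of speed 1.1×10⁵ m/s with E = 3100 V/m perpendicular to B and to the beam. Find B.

Balance of forces in the selector: qE = qvB ⇒ B = E/v.
B = 3100/1.1×10⁵ = 0.028 T.

B = 0.028 T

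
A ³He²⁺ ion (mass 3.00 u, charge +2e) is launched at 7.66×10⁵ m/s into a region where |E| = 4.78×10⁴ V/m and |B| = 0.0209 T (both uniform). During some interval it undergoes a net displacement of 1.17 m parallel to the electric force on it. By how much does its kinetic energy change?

ΔKE ≈ 1.79×10⁻¹⁴ J

The magnetic force is always ⟂ v and does no work; only the electric force changes KE.
ΔKE = F_E · d = |q|E d = (3.204×10⁻¹⁹)(4.78×10⁴)(1.17) ≈ 1.79×10⁻¹⁴ J.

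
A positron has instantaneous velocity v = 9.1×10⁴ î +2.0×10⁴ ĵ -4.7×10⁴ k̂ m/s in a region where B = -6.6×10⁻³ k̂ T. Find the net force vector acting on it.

F ≈ (-2.11×10⁻¹⁷, 9.62×10⁻¹⁷, 0) N

v×B = (-132, 601, 0) N/C.
F = q v×B = (1.602×10⁻¹⁹ C)·(-132, 601, 0) = (-2.11×10⁻¹⁷, 9.62×10⁻¹⁷, 0) N.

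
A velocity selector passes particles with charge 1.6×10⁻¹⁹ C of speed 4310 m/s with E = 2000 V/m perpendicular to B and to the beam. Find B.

Balance of forces in the selector: qE = qvB ⇒ B = E/v.
B = 2000/4310 = 0.464 T.

B = 0.464 T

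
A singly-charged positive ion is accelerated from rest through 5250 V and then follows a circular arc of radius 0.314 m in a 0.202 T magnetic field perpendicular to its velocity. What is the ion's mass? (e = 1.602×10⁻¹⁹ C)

Combine |q|V = ½mv² and r = mv/(|q|B): eliminate v to get m = qB²r²/(2V).
m = (1.602×10⁻¹⁹)(0.202)²(0.314)²/(2·5250) ≈ 6.14×10⁻²⁶ kg.

m ≈ 6.14×10⁻²⁶ kg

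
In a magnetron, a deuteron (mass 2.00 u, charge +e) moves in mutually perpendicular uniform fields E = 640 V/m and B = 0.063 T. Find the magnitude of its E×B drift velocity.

In crossed fields the guiding centre drifts at v_d = |E×B|/B² = E/B, independent of charge and mass.
v_d = 640/0.063 = 1.0×10⁴ m/s.

v_d ≈ 1.0×10⁴ m/s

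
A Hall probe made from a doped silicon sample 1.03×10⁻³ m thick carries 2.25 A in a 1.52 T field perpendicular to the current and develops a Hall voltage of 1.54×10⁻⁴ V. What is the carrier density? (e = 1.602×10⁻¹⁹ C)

From V_H = IB/(n e t), n = IB/(V_H e t).
n = (2.25)(1.52)/((1.54×10⁻⁴)(1.602×10⁻¹⁹)(1.03×10⁻³)) ≈ 1.35×10²⁶ m⁻³.

n ≈ 1.35×10²⁶ m⁻³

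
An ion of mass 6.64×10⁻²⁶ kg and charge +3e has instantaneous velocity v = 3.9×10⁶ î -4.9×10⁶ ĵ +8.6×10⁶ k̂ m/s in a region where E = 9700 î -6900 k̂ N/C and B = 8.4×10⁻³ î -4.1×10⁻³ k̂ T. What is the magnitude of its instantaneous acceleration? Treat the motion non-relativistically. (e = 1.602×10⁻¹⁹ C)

v×B = (2.01×10⁴, 8.82×10⁴, 4.12×10⁴) N/C.
E + v×B = (2.98×10⁴, 8.82×10⁴, 3.43×10⁴) N/C.
F = q(E + v×B) = (4.806×10⁻¹⁹ C)·(2.98×10⁴, 8.82×10⁴, 3.43×10⁴) = (1.43×10⁻¹⁴, 4.24×10⁻¹⁴, 1.65×10⁻¹⁴) N.
|a| = |F|/m = 4.769×10⁻¹⁴/6.64×10⁻²⁶ ≈ 7.18×10¹¹ m/s².

|a| ≈ 7.18×10¹¹ m/s²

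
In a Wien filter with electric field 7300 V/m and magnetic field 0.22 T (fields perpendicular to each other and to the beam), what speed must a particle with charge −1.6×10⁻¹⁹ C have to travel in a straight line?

Straight-line motion ⇒ electric and magnetic forces cancel, so E = vB.
v = E/B = 7300/0.22 = 3.3×10⁴ m/s.
The result is independent of the particle's charge and mass.

v = 3.3×10⁴ m/s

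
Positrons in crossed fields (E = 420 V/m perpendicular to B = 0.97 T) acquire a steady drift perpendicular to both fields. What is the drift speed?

The E×B drift speed is v_d = E/B.
v_d = 420/0.97 = 430 m/s.

v_d ≈ 430 m/s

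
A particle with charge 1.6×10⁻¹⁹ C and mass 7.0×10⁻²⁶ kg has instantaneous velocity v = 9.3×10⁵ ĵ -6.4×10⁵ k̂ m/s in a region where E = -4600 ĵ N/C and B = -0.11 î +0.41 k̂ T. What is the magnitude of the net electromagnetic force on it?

|F| ≈ 6.40×10⁻¹⁴ N

v×B = (3.81×10⁵, 7.04×10⁴, 1.02×10⁵) N/C.
E + v×B = (3.81×10⁵, 6.58×10⁴, 1.02×10⁵) N/C.
F = q(E + v×B) = (1.6×10⁻¹⁹ C)·(3.81×10⁵, 6.58×10⁴, 1.02×10⁵) = (6.10×10⁻¹⁴, 1.05×10⁻¹⁴, 1.64×10⁻¹⁴) N.
|F| = 6.40×10⁻¹⁴ N.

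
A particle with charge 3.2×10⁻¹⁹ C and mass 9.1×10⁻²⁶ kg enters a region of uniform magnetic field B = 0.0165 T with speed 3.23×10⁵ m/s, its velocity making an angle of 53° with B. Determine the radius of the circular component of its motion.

r ≈ 4.45 m

v⊥ = v sinθ = 3.23×10⁵·sin53° ≈ 2.580×10⁵ m/s.
r = m v⊥/(|q|B) = (9.1×10⁻²⁶)(2.580×10⁵)/((3.2×10⁻¹⁹)(0.0165)) ≈ 4.45 m.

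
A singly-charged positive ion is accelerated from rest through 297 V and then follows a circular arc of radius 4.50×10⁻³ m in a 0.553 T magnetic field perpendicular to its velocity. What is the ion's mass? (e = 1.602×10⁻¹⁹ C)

Combine |q|V = ½mv² and r = mv/(|q|B): eliminate v to get m = qB²r²/(2V).
m = (1.602×10⁻¹⁹)(0.553)²(4.50×10⁻³)²/(2·297) ≈ 1.67×10⁻²⁷ kg.

m ≈ 1.67×10⁻²⁷ kg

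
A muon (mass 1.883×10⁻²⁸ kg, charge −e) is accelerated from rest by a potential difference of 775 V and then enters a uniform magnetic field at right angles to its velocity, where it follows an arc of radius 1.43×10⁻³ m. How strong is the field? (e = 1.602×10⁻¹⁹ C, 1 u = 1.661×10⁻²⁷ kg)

v = √(2|q|V/m) = √(2·1.602×10⁻¹⁹·775/1.883×10⁻²⁸) ≈ 1.148×10⁶ m/s.
B = mv/(|q|r) = (1.883×10⁻²⁸)(1.148×10⁶)/((1.602×10⁻¹⁹)(1.43×10⁻³)) ≈ 0.944 T.

B ≈ 0.944 T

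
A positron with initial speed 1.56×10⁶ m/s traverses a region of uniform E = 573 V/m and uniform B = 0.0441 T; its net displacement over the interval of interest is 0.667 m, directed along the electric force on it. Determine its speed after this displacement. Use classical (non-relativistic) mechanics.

B does no work; ΔKE = |q|E d.
½mv_f² = ½mv₀² + |q|Ed = ½(9.109×10⁻³¹)(1.56×10⁶)² + (1.602×10⁻¹⁹)(573)(0.667) ≈ 1.108×10⁻¹⁸ J + 6.123×10⁻¹⁷ J ≈ 6.234×10⁻¹⁷ J.
v_f = √(2·6.234×10⁻¹⁷/9.109×10⁻³¹) ≈ 1.17×10⁷ m/s.

v_f ≈ 1.17×10⁷ m/s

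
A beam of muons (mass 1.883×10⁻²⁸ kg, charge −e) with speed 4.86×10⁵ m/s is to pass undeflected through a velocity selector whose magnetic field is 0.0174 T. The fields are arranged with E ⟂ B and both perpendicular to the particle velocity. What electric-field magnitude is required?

For straight-line motion qE = qvB, so E = vB.
E = 4.86×10⁵ × 0.0174 = 8460 V/m.

E = 8460 V/m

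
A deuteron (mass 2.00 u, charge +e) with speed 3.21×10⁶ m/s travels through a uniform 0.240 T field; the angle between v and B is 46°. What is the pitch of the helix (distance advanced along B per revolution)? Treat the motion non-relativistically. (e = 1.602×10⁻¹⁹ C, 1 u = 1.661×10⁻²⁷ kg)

v∥ = v cosθ = 3.21×10⁶·cos46° ≈ 2.230×10⁶ m/s.
T = 2πm/(|q|B) = 2π(3.322×10⁻²⁷)/((1.602×10⁻¹⁹)(0.240)) ≈ 5.429×10⁻⁷ s.
pitch = v∥ T = (2.230×10⁶)(5.429×10⁻⁷) ≈ 1.21 m.

p ≈ 1.21 m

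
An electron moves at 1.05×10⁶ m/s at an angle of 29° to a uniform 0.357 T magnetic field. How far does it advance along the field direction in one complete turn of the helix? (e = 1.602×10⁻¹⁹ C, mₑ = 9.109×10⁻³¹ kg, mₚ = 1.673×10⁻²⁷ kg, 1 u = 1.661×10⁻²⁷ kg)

p ≈ 9.19×10⁻⁵ m

v∥ = v cosθ = 1.05×10⁶·cos29° ≈ 9.184×10⁵ m/s.
T = 2πm/(|q|B) = 2π(9.109×10⁻³¹)/((1.602×10⁻¹⁹)(0.357)) ≈ 1.001×10⁻¹⁰ s.
pitch = v∥ T = (9.184×10⁵)(1.001×10⁻¹⁰) ≈ 9.19×10⁻⁵ m.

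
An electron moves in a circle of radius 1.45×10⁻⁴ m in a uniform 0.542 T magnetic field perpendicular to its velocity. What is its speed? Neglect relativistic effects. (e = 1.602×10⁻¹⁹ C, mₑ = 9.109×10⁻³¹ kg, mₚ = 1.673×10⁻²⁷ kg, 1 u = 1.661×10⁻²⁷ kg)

From |q|vB = mv²/r, v = |q|Br/m.
v = (1.602×10⁻¹⁹)(0.542)(1.45×10⁻⁴)/9.109×10⁻³¹ ≈ 1.38×10⁷ m/s.

v ≈ 1.38×10⁷ m/s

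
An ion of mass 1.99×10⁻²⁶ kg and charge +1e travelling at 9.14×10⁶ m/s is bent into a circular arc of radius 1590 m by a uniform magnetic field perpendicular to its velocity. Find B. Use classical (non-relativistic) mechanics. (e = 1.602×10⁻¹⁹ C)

B ≈ 7.14×10⁻⁴ T

From |q|vB = mv²/r, B = mv/(|q|r).
B = (1.99×10⁻²⁶)(9.14×10⁶)/((1.602×10⁻¹⁹)(1590)) ≈ 7.14×10⁻⁴ T.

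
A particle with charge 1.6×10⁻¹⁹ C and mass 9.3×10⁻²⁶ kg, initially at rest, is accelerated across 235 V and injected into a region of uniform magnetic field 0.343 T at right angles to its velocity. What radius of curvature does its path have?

Acceleration: |q|V = ½mv² ⇒ v = √(2|q|V/m) = √(2·1.6×10⁻¹⁹·235/9.3×10⁻²⁶) ≈ 2.844×10⁴ m/s.
In the field: r = mv/(|q|B) = (9.3×10⁻²⁶)(2.844×10⁴)/((1.6×10⁻¹⁹)(0.343)) ≈ 0.0482 m.

r ≈ 0.0482 m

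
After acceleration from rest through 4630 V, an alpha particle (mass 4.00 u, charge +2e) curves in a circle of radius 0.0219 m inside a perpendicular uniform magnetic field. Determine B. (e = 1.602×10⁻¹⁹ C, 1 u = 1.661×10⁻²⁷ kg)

v = √(2|q|V/m) = √(2·3.204×10⁻¹⁹·4630/6.644×10⁻²⁷) ≈ 6.682×10⁵ m/s.
B = mv/(|q|r) = (6.644×10⁻²⁷)(6.682×10⁵)/((3.204×10⁻¹⁹)(0.0219)) ≈ 0.633 T.

B ≈ 0.633 T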